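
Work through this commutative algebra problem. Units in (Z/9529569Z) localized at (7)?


Local ring = Z/117649Z.
phi(117649) = 7^5*(7-1) = 100842


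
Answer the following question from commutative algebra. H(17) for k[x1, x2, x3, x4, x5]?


C(d+n-1,n-1)=C(21,4)=5985


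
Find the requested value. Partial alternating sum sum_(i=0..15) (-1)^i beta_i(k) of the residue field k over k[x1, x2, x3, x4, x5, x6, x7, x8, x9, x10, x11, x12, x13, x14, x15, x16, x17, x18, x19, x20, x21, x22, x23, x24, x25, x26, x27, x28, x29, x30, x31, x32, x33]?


Koszul resolution: beta_i(k)=C(n,i), n=33
sum_(i=0..p) (-1)^i C(n,i) = (-1)^p C(n-1,p)
(-1)^15*C(32,15) = (-1)^15*565722720 = -565722720


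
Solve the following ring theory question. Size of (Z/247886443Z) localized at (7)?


7-primary part: 247886443=7^8*43
Size=7^8=5764801


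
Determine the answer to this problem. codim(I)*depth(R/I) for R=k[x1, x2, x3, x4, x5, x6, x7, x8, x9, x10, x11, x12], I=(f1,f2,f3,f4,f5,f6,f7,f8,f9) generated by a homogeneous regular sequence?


codim=9, depth=dim(R/I)=12-9=3
Product=9*3=27


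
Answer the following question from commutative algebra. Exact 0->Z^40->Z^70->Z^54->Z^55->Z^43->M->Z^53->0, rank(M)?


Alt sum=0:
(-1)^0*40 + (-1)^1*70 + (-1)^2*54 + (-1)^3*55 + (-1)^4*43 + (-1)^5*? + (-1)^6*53=0
rank(M)=65


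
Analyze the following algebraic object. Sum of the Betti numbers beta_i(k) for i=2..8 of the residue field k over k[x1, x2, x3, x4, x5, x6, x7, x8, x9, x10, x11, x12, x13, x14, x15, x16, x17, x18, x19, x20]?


Koszul resolution: beta_i(k)=C(n,i), n=20
C(20,2)=190, C(20,3)=1140, C(20,4)=4845, C(20,5)=15504, C(20,6)=38760, C(20,7)=77520, C(20,8)=125970
Sum=263929


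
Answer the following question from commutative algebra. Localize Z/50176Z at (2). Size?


2-primary part: 50176=2^10*49
Size=2^10=1024


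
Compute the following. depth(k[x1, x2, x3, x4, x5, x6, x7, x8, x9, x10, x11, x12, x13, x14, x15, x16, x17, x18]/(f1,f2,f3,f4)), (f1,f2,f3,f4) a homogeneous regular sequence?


depth(R)=18
depth(R/I)=18-4=14


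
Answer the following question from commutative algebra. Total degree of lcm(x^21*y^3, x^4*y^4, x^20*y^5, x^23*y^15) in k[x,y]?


lcm = componentwise max:
x: max(21,4,20,23)=23
y: max(3,4,5,15)=15
Total=23+15=38


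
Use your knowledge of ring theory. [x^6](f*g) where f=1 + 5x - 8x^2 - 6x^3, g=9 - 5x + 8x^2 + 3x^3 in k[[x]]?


[x^6] = sum a_i*b_j, i+j=6
  -6*3=-18
Sum=-18


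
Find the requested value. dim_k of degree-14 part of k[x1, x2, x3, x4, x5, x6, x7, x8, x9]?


C(d+n-1,n-1)=C(22,8)=319770


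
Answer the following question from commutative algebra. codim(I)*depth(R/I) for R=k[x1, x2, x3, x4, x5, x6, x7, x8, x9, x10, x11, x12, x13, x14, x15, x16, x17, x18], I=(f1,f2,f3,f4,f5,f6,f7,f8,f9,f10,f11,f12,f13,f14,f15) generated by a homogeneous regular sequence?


codim=15, depth=dim(R/I)=18-15=3
Product=15*3=45


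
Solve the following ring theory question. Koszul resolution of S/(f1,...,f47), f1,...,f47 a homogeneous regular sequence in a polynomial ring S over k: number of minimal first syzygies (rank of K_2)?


Regular sequence => Koszul complex is the minimal free resolution.
Syz_1 minimally generated by Koszul relations f_i*e_j - f_j*e_i (i<j): mu(Syz_1) = beta_2 = C(m,2) = m(m-1)/2
m=47
47*46/2 = 1081


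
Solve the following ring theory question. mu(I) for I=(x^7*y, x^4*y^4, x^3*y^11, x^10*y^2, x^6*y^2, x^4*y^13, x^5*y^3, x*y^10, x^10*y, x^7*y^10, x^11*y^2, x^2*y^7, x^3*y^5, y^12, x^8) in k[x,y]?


Remove redundant (divisible by others).
x^10*y^2 redundant.
x^11*y^2 redundant.
x^3*y^11 redundant.
x^4*y^13 redundant.
x^10*y redundant.
x^7*y^10 redundant.
Min: x^8, x^7*y, x^6*y^2, x^5*y^3, x^4*y^4, x^3*y^5, x^2*y^7, x*y^10, y^12
Count=9


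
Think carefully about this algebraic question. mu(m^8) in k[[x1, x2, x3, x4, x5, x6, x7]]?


C(n+d-1,d)=C(14,8)=3003


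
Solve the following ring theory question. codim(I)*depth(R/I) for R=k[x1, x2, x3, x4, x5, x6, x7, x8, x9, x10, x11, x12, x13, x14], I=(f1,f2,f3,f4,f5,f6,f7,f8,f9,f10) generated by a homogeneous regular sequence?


codim=10, depth=dim(R/I)=14-10=4
Product=10*4=40


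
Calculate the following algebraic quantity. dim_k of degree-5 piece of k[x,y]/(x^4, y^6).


k[x,y], I = (x^4, y^6), d = 5
Need i < 4 and d-i < 6.
Range: 0 <= i <= 3.
H(5) = 4


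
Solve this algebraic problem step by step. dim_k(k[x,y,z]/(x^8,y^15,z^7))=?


Basis: x^iy^jz^k, i<8,j<15,k<7
8*15*7=840


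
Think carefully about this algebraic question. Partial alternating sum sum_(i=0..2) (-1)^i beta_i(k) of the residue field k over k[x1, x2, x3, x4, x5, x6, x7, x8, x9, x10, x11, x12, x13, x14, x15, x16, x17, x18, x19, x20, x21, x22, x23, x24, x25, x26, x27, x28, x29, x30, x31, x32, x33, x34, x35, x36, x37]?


Koszul resolution: beta_i(k)=C(n,i), n=37
sum_(i=0..p) (-1)^i C(n,i) = (-1)^p C(n-1,p)
(-1)^2*C(36,2) = (-1)^2*630 = 630


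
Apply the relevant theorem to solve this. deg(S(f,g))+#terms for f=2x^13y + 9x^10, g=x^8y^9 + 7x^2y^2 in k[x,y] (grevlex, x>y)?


LT(f)=2x^13y, LT(g)=x^8y^9
lcm(LM)=x^13y^9
S(f,g) (scaled by 2 to clear denominators) = y^8*f - 2x^5*g = 9x^10y^8 - 14x^7y^2
2 terms, deg 18.
18+2=20


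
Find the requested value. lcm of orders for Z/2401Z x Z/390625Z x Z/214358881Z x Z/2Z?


Exponent = lcm of the cyclic orders; pairwise coprime => product.
7^4*5^8*11^8*2^1=2401*390625*214358881*2=402090369750781250


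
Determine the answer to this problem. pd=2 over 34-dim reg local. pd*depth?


pd+depth=34
depth=34-2=32
pd*depth=2*32=64


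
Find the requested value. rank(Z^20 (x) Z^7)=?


rank(M(x)N) = rank(M)*rank(N)
20*7 = 140


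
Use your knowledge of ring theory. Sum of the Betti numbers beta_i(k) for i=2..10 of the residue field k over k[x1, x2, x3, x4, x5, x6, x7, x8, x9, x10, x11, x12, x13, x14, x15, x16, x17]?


Koszul resolution: beta_i(k)=C(n,i), n=17
C(17,2)=136, C(17,3)=680, C(17,4)=2380, C(17,5)=6188, C(17,6)=12376, C(17,7)=19448, C(17,8)=24310, C(17,9)=24310, C(17,10)=19448
Sum=109276


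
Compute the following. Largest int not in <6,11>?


gcd(6,11)=1 => F=ab-a-b=6*11-6-11=66-17=49


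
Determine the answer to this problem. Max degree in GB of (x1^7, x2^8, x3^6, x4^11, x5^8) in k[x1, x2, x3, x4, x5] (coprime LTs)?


Pure powers, coprime LTs => already GB.
Degrees: 7, 8, 6, 11, 8
Max=11


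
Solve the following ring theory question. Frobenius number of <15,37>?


gcd(15,37)=1 => F=ab-a-b=15*37-15-37=555-52=503


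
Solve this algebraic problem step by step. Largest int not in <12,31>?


gcd(12,31)=1 => F=ab-a-b=12*31-12-31=372-43=329


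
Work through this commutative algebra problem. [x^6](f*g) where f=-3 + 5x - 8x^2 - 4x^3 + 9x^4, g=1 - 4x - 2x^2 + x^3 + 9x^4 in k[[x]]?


[x^6] = sum a_i*b_j, i+j=6
  -8*9=-72
  -4*1=-4
  9*-2=-18
Sum=-94


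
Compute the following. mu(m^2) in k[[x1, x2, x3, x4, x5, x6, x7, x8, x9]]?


C(n+d-1,d)=C(10,2)=45


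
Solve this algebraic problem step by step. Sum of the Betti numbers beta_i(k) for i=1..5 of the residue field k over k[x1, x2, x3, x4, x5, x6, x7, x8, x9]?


Koszul resolution: beta_i(k)=C(n,i), n=9
C(9,1)=9, C(9,2)=36, C(9,3)=84, C(9,4)=126, C(9,5)=126
Sum=381


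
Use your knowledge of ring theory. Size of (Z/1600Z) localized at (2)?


2-primary part: 1600=2^6*25
Size=2^6=64


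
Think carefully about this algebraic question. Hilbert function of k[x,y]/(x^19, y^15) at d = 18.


k[x,y], I = (x^19, y^15), d = 18
Need i < 19 and d-i < 15.
Range: 4 <= i <= 18.
H(18) = 15


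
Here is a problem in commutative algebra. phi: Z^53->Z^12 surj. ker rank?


rank(ker) = 53-12 = 41


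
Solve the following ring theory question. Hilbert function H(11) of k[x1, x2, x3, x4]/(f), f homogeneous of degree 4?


C(14,3)-C(10,3)=364-120=244


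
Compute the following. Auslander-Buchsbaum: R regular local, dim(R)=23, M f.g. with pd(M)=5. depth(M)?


pd+depth=depth(R)=23
depth=23-5=18


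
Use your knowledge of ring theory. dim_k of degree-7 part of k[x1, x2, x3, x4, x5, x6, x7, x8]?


C(d+n-1,n-1)=C(14,7)=3432


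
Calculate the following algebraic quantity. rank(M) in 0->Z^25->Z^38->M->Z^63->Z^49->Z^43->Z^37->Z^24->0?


Alt sum=0:
(-1)^0*25 + (-1)^1*38 + (-1)^2*? + (-1)^3*63 + (-1)^4*49 + (-1)^5*43 + (-1)^6*37 + (-1)^7*24=0
rank(M)=57


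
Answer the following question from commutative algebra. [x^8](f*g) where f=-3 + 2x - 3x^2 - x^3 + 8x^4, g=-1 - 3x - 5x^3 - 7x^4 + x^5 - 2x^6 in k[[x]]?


[x^8] = sum a_i*b_j, i+j=8
  -3*-2=6
  -1*1=-1
  8*-7=-56
Sum=-51


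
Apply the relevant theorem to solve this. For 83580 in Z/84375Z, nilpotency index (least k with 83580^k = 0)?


83580^k mod 84375:
k=1: 83580
k=2: 41400
k=3: 77625
k=4: 50625
k=5: 0
First zero at k = 5


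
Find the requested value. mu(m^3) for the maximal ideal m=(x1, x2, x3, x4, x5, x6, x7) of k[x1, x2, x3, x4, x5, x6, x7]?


Graded Nakayama: mu(m^d) = dim_k (m^d/m^(d+1)) = #degree-3 monomials in 7 vars
C(n+d-1,d)=C(9,3)=84


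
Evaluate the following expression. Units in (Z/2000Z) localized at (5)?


Local ring = Z/125Z.
phi(125) = 5^2*(5-1) = 100


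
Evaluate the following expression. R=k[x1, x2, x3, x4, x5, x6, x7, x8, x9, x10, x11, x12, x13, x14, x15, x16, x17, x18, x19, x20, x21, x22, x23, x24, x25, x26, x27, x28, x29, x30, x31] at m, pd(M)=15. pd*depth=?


pd+depth=31
depth=31-15=16
pd*depth=15*16=240


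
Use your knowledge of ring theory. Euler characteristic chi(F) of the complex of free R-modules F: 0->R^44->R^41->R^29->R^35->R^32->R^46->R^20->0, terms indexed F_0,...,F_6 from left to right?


chi = sum (-1)^i * rank:
(-1)^0*44=44
(-1)^1*41=-41
(-1)^2*29=29
(-1)^3*35=-35
(-1)^4*32=32
(-1)^5*46=-46
(-1)^6*20=20
chi=3


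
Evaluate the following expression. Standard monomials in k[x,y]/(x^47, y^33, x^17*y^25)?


k[x,y]/I, I = (x^47, y^33, x^17*y^25)
Rect: 47x33=1551. Corner: (47-17)x(33-25)=240.
dim = 1551-240 = 1311


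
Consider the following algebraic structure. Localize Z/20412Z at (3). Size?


3-primary part: 20412=3^6*28
Size=3^6=729


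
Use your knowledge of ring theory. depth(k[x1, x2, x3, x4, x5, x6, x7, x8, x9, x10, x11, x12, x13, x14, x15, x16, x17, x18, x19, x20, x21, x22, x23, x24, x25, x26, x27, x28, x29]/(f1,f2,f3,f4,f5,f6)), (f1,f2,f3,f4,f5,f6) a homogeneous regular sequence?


depth(R)=29
depth(R/I)=29-6=23


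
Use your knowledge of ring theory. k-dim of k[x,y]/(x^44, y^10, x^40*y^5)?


k[x,y]/I, I = (x^44, y^10, x^40*y^5)
Rect: 44x10=440. Corner: (44-40)x(10-5)=20.
dim = 440-20 = 420


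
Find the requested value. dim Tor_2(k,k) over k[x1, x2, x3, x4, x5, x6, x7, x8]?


Koszul: C(n,i)=C(8,2)=28


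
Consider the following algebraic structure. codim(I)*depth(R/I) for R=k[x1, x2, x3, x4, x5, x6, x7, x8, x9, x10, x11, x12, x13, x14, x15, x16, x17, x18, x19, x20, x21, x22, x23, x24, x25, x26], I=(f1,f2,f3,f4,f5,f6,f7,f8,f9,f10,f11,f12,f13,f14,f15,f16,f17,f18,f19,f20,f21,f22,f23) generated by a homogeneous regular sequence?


codim=23, depth=dim(R/I)=26-23=3
Product=23*3=69


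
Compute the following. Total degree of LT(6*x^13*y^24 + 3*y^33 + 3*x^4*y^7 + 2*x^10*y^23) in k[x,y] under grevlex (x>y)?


LT: 6*x^13*y^24
deg_x=13, deg_y=24
Total=13+24=37


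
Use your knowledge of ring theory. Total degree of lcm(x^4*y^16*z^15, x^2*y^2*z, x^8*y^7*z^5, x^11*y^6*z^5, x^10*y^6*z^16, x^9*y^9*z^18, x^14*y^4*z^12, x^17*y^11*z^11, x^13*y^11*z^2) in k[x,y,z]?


lcm = componentwise max:
x: max(4,2,8,11,10,9,14,17,13)=17
y: max(16,2,7,6,6,9,4,11,11)=16
z: max(15,1,5,5,16,18,12,11,2)=18
Total=17+16+18=51


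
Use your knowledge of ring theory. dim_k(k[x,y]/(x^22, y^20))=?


Basis: x^i*y^j, i<22, j<20
22*20=440


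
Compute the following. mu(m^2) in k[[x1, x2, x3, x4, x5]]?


C(n+d-1,d)=C(6,2)=15


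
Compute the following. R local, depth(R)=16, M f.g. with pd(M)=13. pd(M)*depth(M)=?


pd+depth=16
depth=16-13=3
pd*depth=13*3=39


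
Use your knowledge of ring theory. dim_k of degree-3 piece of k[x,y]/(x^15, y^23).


k[x,y], I = (x^15, y^23), d = 3
Need i < 15 and d-i < 23.
Range: 0 <= i <= 3.
H(3) = 4


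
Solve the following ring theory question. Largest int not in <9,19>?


gcd(9,19)=1 => F=ab-a-b=9*19-9-19=171-28=143


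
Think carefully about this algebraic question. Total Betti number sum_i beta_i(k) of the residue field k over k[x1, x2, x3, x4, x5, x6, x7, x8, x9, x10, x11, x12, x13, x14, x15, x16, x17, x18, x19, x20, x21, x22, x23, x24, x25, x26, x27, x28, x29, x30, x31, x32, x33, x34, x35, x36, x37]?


Koszul resolution: beta_i(k)=C(n,i), n=37
sum_i C(37,i) = 2^37 = 137438953472


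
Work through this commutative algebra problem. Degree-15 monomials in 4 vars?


C(d+n-1,n-1)=C(18,3)=816


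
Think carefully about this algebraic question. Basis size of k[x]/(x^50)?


Basis: 1,x,...,x^49
dim=50


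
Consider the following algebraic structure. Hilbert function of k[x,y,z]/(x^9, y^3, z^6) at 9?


Need i<9, j<3, k<6 with i+j+k=9.
For each i, j ranges over max(0,9-i-5)..min(2,9-i):
  i=0: j in [4,2] -> 0
  i=1: j in [3,2] -> 0
  i=2: j in [2,2] -> 1
  i=3: j in [1,2] -> 2
  i=4: j in [0,2] -> 3
  i=5: j in [0,2] -> 3
  i=6: j in [0,2] -> 3
  i=7: j in [0,2] -> 3
  i=8: j in [0,1] -> 2
H(9) = 0+0+1+2+3+3+3+3+2 = 17


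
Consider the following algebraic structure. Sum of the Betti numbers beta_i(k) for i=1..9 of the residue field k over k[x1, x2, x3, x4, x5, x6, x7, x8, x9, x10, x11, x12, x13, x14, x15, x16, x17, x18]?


Koszul resolution: beta_i(k)=C(n,i), n=18
C(18,1)=18, C(18,2)=153, C(18,3)=816, C(18,4)=3060, C(18,5)=8568, C(18,6)=18564, C(18,7)=31824, C(18,8)=43758, C(18,9)=48620
Sum=155381


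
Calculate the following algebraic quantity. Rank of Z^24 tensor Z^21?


rank(M(x)N) = rank(M)*rank(N)
24*21 = 504


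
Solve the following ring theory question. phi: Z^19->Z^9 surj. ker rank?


rank(ker) = 19-9 = 10


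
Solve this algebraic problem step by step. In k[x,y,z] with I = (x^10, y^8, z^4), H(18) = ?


Need i<10, j<8, k<4 with i+j+k=18.
For each i, j ranges over max(0,18-i-3)..min(7,18-i):
  i=0: j in [15,7] -> 0
  i=1: j in [14,7] -> 0
  i=2: j in [13,7] -> 0
  i=3: j in [12,7] -> 0
  i=4: j in [11,7] -> 0
  i=5: j in [10,7] -> 0
  i=6: j in [9,7] -> 0
  i=7: j in [8,7] -> 0
  i=8: j in [7,7] -> 1
  i=9: j in [6,7] -> 2
H(18) = 0+0+0+0+0+0+0+0+1+2 = 3


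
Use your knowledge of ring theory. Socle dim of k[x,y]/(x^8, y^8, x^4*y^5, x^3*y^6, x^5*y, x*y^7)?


Socle = ann(m) = span of standard monomials u with x*u, y*u in I (staircase corners).
Minimal generators: x^8, x^5*y, x^4*y^5, x^3*y^6, x*y^7, y^8
Corners: y^7, x^2y^6, x^3y^5, x^4y^4, x^7
Socle dim=5


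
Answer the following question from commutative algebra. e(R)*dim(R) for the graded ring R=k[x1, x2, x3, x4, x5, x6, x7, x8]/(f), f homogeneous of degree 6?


e(R)=deg(f)=6, dim(R)=8-1=7
e*dim=6*7=42


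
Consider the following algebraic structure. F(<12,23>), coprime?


gcd(12,23)=1 => F=ab-a-b=12*23-12-23=276-35=241


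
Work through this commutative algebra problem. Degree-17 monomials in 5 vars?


C(d+n-1,n-1)=C(21,4)=5985


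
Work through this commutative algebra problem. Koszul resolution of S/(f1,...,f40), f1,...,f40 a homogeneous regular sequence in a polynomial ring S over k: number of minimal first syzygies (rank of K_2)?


Regular sequence => Koszul complex is the minimal free resolution.
Syz_1 minimally generated by Koszul relations f_i*e_j - f_j*e_i (i<j): mu(Syz_1) = beta_2 = C(m,2) = m(m-1)/2
m=40
40*39/2 = 780


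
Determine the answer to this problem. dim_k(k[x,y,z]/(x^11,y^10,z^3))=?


Basis: x^iy^jz^k, i<11,j<10,k<3
11*10*3=330


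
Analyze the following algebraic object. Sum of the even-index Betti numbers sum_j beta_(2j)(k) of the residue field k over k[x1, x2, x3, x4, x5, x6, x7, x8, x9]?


Koszul resolution: beta_i(k)=C(n,i), n=9
sum_even C(9,i) = 2^(n-1) = 2^8 = 256


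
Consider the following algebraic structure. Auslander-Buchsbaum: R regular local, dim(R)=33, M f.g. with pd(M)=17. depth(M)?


pd+depth=depth(R)=33
depth=33-17=16


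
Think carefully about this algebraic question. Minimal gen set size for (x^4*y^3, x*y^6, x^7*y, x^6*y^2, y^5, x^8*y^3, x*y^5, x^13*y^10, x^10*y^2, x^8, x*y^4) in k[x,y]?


Remove redundant (divisible by others).
x*y^6 redundant.
x^8*y^3 redundant.
x^10*y^2 redundant.
x*y^5 redundant.
x^13*y^10 redundant.
Min: x^8, x^7*y, x^6*y^2, x^4*y^3, x*y^4, y^5
Count=6


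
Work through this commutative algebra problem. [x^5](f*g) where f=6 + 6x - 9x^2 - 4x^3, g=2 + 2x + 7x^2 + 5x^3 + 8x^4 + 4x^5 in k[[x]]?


[x^5] = sum a_i*b_j, i+j=5
  6*4=24
  6*8=48
  -9*5=-45
  -4*7=-28
Sum=-1


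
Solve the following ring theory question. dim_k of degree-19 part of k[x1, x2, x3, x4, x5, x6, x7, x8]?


C(d+n-1,n-1)=C(26,7)=657800


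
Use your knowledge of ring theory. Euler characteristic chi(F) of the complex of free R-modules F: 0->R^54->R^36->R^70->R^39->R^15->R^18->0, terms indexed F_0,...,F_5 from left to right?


chi = sum (-1)^i * rank:
(-1)^0*54=54
(-1)^1*36=-36
(-1)^2*70=70
(-1)^3*39=-39
(-1)^4*15=15
(-1)^5*18=-18
chi=46


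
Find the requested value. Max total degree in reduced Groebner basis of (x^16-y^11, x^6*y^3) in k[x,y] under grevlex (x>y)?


LT(f1)=x^16, LT(f2)=x^6y^3, lcm=x^16y^3
S(f1,f2) = y^3*f1 - x^10*f2 = -y^14
Reduced GB = {f1, f2, y^14}; degrees 16, 9, 14
Max = 16


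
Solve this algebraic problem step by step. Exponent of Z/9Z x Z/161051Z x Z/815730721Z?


Exponent = lcm of the cyclic orders; pairwise coprime => product.
3^2*11^5*13^8=9*161051*815730721=1182368235129939


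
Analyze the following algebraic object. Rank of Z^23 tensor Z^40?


rank(M(x)N) = rank(M)*rank(N)
23*40 = 920


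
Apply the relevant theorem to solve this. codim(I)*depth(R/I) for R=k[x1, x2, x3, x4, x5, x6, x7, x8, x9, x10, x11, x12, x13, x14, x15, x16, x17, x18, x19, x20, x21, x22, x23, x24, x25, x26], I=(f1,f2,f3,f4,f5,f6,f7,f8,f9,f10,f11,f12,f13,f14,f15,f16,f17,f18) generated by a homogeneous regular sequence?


codim=18, depth=dim(R/I)=26-18=8
Product=18*8=144


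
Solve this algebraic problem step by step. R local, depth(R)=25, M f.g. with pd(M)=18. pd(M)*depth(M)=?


pd+depth=25
depth=25-18=7
pd*depth=18*7=126


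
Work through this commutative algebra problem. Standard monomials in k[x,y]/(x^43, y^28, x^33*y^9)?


k[x,y]/I, I = (x^43, y^28, x^33*y^9)
Rect: 43x28=1204. Corner: (43-33)x(28-9)=190.
dim = 1204-190 = 1014


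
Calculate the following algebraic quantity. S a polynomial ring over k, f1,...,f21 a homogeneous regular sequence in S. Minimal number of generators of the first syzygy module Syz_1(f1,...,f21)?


Regular sequence => Koszul complex is the minimal free resolution.
Syz_1 minimally generated by Koszul relations f_i*e_j - f_j*e_i (i<j): mu(Syz_1) = beta_2 = C(m,2) = m(m-1)/2
m=21
21*20/2 = 210


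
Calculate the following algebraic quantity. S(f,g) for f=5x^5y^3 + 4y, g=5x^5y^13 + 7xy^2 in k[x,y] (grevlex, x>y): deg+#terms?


LT(f)=5x^5y^3, LT(g)=5x^5y^13
lcm(LM)=x^5y^13
S(f,g) (scaled by 25 to clear denominators) = 5y^10*f - 5*g = 20y^11 - 35xy^2
2 terms, deg 11.
11+2=13


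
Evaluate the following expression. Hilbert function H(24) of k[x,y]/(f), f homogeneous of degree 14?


H(t)=d for t>=d-1.
d=14, t=24
H(24)=14


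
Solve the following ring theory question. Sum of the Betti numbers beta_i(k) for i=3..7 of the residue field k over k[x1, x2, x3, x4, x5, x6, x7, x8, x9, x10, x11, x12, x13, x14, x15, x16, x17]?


Koszul resolution: beta_i(k)=C(n,i), n=17
C(17,3)=680, C(17,4)=2380, C(17,5)=6188, C(17,6)=12376, C(17,7)=19448
Sum=41072


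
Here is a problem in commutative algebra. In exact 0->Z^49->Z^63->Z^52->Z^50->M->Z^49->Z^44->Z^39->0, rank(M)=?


Alt sum=0:
(-1)^0*49 + (-1)^1*63 + (-1)^2*52 + (-1)^3*50 + (-1)^4*? + (-1)^5*49 + (-1)^6*44 + (-1)^7*39=0
rank(M)=56


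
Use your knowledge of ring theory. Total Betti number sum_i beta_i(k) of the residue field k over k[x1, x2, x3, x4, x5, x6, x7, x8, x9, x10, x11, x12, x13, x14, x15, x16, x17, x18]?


Koszul resolution: beta_i(k)=C(n,i), n=18
sum_i C(18,i) = 2^18 = 262144


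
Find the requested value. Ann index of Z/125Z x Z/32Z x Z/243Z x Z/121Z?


Exponent = lcm of the cyclic orders; pairwise coprime => product.
5^3*2^5*3^5*11^2=125*32*243*121=117612000


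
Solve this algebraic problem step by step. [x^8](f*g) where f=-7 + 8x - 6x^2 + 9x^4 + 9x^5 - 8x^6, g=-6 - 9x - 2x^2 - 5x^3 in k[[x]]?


[x^8] = sum a_i*b_j, i+j=8
  9*-5=-45
  -8*-2=16
Sum=-29


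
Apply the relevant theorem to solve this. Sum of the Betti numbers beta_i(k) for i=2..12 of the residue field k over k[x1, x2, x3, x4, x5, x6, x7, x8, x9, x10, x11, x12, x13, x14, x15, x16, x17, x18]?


Koszul resolution: beta_i(k)=C(n,i), n=18
C(18,2)=153, C(18,3)=816, C(18,4)=3060, C(18,5)=8568, C(18,6)=18564, C(18,7)=31824, C(18,8)=43758, C(18,9)=48620, C(18,10)=43758, C(18,11)=31824, C(18,12)=18564
Sum=249509


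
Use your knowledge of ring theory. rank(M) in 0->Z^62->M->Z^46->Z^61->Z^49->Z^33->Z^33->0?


Alt sum=0:
(-1)^0*62 + (-1)^1*? + (-1)^2*46 + (-1)^3*61 + (-1)^4*49 + (-1)^5*33 + (-1)^6*33=0
rank(M)=96


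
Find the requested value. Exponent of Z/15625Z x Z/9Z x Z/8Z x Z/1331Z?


Exponent = lcm of the cyclic orders; pairwise coprime => product.
5^6*3^2*2^3*11^3=15625*9*8*1331=1497375000


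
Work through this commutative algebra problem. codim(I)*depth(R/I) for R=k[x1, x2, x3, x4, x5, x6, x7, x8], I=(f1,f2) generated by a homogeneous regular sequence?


codim=2, depth=dim(R/I)=8-2=6
Product=2*6=12


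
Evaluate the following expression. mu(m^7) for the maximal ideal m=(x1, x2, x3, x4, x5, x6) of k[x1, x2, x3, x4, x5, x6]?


Graded Nakayama: mu(m^d) = dim_k (m^d/m^(d+1)) = #degree-7 monomials in 6 vars
C(n+d-1,d)=C(12,7)=792


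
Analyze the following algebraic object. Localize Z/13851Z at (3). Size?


3-primary part: 13851=3^6*19
Size=3^6=729


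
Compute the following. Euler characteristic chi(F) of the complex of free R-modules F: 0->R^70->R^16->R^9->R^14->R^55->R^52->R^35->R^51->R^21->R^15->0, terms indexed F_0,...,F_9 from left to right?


chi = sum (-1)^i * rank:
(-1)^0*70=70
(-1)^1*16=-16
(-1)^2*9=9
(-1)^3*14=-14
(-1)^4*55=55
(-1)^5*52=-52
(-1)^6*35=35
(-1)^7*51=-51
(-1)^8*21=21
(-1)^9*15=-15
chi=42


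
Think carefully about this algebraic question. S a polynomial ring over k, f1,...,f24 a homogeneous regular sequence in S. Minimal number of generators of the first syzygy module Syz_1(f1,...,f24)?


Regular sequence => Koszul complex is the minimal free resolution.
Syz_1 minimally generated by Koszul relations f_i*e_j - f_j*e_i (i<j): mu(Syz_1) = beta_2 = C(m,2) = m(m-1)/2
m=24
24*23/2 = 276


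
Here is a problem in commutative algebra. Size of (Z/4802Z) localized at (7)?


7-primary part: 4802=7^4*2
Size=7^4=2401


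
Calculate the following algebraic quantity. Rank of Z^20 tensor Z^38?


rank(M(x)N) = rank(M)*rank(N)
20*38 = 760


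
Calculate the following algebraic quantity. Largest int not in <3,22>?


gcd(3,22)=1 => F=ab-a-b=3*22-3-22=66-25=41


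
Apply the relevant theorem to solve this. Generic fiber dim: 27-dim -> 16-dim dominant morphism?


dim(fiber)=dim(X)-dim(Y)=27-16=11


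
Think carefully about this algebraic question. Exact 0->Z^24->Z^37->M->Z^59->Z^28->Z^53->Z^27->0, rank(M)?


Alt sum=0:
(-1)^0*24 + (-1)^1*37 + (-1)^2*? + (-1)^3*59 + (-1)^4*28 + (-1)^5*53 + (-1)^6*27=0
rank(M)=70


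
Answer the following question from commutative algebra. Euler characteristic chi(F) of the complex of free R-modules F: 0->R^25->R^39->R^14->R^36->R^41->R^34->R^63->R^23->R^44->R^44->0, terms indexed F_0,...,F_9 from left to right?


chi = sum (-1)^i * rank:
(-1)^0*25=25
(-1)^1*39=-39
(-1)^2*14=14
(-1)^3*36=-36
(-1)^4*41=41
(-1)^5*34=-34
(-1)^6*63=63
(-1)^7*23=-23
(-1)^8*44=44
(-1)^9*44=-44
chi=11


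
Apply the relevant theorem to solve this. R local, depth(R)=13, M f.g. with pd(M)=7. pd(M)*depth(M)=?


pd+depth=13
depth=13-7=6
pd*depth=7*6=42


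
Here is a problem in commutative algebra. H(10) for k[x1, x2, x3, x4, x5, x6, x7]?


C(d+n-1,n-1)=C(16,6)=8008


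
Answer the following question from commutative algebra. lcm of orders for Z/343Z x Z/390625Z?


Exponent = lcm of the cyclic orders; pairwise coprime => product.
7^3*5^8=343*390625=133984375


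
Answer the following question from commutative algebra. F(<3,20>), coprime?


gcd(3,20)=1 => F=ab-a-b=3*20-3-20=60-23=37


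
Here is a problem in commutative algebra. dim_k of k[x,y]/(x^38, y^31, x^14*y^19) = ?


k[x,y]/I, I = (x^38, y^31, x^14*y^19)
Rect: 38x31=1178. Corner: (38-14)x(31-19)=288.
dim = 1178-288 = 890


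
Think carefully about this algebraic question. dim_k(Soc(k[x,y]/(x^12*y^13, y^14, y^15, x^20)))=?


Socle = ann(m) = span of standard monomials u with x*u, y*u in I (staircase corners).
Redundant generators: y^15
Minimal generators: x^20, x^12*y^13, y^14
Corners: x^11y^13, x^19y^12
Socle dim=2


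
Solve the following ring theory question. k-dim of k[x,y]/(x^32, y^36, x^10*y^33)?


k[x,y]/I, I = (x^32, y^36, x^10*y^33)
Rect: 32x36=1152. Corner: (32-10)x(36-33)=66.
dim = 1152-66 = 1086


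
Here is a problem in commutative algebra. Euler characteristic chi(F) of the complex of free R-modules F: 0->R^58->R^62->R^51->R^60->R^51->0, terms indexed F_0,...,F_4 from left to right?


chi = sum (-1)^i * rank:
(-1)^0*58=58
(-1)^1*62=-62
(-1)^2*51=51
(-1)^3*60=-60
(-1)^4*51=51
chi=38


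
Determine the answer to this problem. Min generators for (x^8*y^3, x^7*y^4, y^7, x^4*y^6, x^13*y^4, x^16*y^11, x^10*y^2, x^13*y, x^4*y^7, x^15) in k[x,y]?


Remove redundant (divisible by others).
x^4*y^7 redundant.
x^13*y^4 redundant.
x^16*y^11 redundant.
Min: x^15, x^13*y, x^10*y^2, x^8*y^3, x^7*y^4, x^4*y^6, y^7
Count=7


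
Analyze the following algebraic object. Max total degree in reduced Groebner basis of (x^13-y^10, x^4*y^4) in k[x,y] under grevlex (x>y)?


LT(f1)=x^13, LT(f2)=x^4y^4, lcm=x^13y^4
S(f1,f2) = y^4*f1 - x^9*f2 = -y^14
Reduced GB = {f1, f2, y^14}; degrees 13, 8, 14
Max = 14


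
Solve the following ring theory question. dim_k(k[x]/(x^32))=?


Basis: 1,x,...,x^31
dim=32


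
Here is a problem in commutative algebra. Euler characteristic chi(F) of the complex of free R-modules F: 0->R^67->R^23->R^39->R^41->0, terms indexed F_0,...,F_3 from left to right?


chi = sum (-1)^i * rank:
(-1)^0*67=67
(-1)^1*23=-23
(-1)^2*39=39
(-1)^3*41=-41
chi=42


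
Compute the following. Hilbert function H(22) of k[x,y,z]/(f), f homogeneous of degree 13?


C(24,2)-C(11,2)=276-55=221


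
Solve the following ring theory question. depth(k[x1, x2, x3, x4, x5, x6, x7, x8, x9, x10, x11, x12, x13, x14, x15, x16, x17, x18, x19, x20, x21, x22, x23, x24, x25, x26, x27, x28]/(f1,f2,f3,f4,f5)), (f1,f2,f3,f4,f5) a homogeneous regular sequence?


depth(R)=28
depth(R/I)=28-5=23


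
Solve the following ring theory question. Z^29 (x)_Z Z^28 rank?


rank(M(x)N) = rank(M)*rank(N)
29*28 = 812


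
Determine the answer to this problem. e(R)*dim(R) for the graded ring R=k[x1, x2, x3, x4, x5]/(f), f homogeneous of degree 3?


e(R)=deg(f)=3, dim(R)=5-1=4
e*dim=3*4=12


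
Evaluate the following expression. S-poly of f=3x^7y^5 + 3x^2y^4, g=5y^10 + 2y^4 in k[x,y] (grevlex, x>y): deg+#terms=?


LT(f)=3x^7y^5, LT(g)=5y^10
lcm(LM)=x^7y^10
S(f,g) (scaled by 15 to clear denominators) = 5y^5*f - 3x^7*g = -6x^7y^4 + 15x^2y^9
2 terms, deg 11.
11+2=13


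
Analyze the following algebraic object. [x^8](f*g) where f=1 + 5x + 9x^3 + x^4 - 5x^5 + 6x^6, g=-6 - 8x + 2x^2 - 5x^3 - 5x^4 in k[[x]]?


[x^8] = sum a_i*b_j, i+j=8
  1*-5=-5
  -5*-5=25
  6*2=12
Sum=32


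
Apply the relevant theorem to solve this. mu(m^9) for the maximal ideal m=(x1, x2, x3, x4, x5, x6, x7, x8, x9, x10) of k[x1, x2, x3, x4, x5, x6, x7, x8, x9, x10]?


Graded Nakayama: mu(m^d) = dim_k (m^d/m^(d+1)) = #degree-9 monomials in 10 vars
C(n+d-1,d)=C(18,9)=48620


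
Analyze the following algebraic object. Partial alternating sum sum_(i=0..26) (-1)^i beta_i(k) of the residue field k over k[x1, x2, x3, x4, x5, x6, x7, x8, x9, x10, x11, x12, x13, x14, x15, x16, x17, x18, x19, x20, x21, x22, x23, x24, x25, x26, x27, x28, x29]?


Koszul resolution: beta_i(k)=C(n,i), n=29
sum_(i=0..p) (-1)^i C(n,i) = (-1)^p C(n-1,p)
(-1)^26*C(28,26) = (-1)^26*378 = 378


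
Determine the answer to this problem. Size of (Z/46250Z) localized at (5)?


5-primary part: 46250=5^4*74
Size=5^4=625


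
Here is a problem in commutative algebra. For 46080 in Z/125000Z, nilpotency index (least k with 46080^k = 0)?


46080^k mod 125000:
k=1: 46080
k=2: 116400
k=3: 87000
k=4: 85000
k=5: 50000
k=6: 0
First zero at k = 6


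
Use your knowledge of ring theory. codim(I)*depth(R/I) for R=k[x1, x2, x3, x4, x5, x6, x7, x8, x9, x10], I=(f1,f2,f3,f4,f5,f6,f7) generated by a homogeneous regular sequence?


codim=7, depth=dim(R/I)=10-7=3
Product=7*3=21


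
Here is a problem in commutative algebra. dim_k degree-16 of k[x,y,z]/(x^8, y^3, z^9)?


Need i<8, j<3, k<9 with i+j+k=16.
For each i, j ranges over max(0,16-i-8)..min(2,16-i):
  i=0: j in [8,2] -> 0
  i=1: j in [7,2] -> 0
  i=2: j in [6,2] -> 0
  i=3: j in [5,2] -> 0
  i=4: j in [4,2] -> 0
  i=5: j in [3,2] -> 0
  i=6: j in [2,2] -> 1
  i=7: j in [1,2] -> 2
H(16) = 0+0+0+0+0+0+1+2 = 3


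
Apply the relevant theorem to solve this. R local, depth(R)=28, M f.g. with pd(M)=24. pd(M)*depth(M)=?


pd+depth=28
depth=28-24=4
pd*depth=24*4=96


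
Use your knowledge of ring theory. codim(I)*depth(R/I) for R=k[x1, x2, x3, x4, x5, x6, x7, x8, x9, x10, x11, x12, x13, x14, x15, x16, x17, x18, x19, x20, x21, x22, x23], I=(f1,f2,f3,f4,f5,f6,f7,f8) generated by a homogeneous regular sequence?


codim=8, depth=dim(R/I)=23-8=15
Product=8*15=120


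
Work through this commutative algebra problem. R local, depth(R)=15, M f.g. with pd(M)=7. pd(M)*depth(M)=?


pd+depth=15
depth=15-7=8
pd*depth=7*8=56


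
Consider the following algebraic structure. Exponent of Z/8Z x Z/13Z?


Exponent = lcm of the cyclic orders; pairwise coprime => product.
2^3*13^1=8*13=104


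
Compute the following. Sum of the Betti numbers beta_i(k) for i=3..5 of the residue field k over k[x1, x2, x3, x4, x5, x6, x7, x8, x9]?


Koszul resolution: beta_i(k)=C(n,i), n=9
C(9,3)=84, C(9,4)=126, C(9,5)=126
Sum=336


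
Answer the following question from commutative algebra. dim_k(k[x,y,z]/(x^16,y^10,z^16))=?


Basis: x^iy^jz^k, i<16,j<10,k<16
16*10*16=2560


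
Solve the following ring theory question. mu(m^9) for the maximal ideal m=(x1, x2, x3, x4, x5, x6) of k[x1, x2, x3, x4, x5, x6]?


Graded Nakayama: mu(m^d) = dim_k (m^d/m^(d+1)) = #degree-9 monomials in 6 vars
C(n+d-1,d)=C(14,9)=2002


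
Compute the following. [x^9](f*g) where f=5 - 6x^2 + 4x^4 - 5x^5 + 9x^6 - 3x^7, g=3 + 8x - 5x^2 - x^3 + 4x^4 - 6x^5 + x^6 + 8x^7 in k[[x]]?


[x^9] = sum a_i*b_j, i+j=9
  -6*8=-48
  4*-6=-24
  -5*4=-20
  9*-1=-9
  -3*-5=15
Sum=-86


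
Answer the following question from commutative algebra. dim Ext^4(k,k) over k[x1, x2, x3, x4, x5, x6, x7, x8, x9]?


C(n,i)=C(9,4)=126


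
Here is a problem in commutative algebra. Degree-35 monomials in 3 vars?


C(d+n-1,n-1)=C(37,2)=666


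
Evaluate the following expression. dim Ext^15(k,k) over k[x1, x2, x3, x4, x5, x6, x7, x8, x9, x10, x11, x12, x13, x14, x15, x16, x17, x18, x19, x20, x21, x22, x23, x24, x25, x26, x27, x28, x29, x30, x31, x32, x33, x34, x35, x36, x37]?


C(n,i)=C(37,15)=9364199760


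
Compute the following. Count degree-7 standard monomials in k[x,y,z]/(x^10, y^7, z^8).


Need i<10, j<7, k<8 with i+j+k=7.
For each i, j ranges over max(0,7-i-7)..min(6,7-i):
  i=0: j in [0,6] -> 7
  i=1: j in [0,6] -> 7
  i=2: j in [0,5] -> 6
  i=3: j in [0,4] -> 5
  i=4: j in [0,3] -> 4
  i=5: j in [0,2] -> 3
  i=6: j in [0,1] -> 2
  i=7: j in [0,0] -> 1
H(7) = 7+7+6+5+4+3+2+1 = 35


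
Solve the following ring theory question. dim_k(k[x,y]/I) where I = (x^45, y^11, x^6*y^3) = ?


k[x,y]/I, I = (x^45, y^11, x^6*y^3)
Rect: 45x11=495. Corner: (45-6)x(11-3)=312.
dim = 495-312 = 183


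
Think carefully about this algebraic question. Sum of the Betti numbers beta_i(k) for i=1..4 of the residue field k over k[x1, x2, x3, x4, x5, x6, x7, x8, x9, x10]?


Koszul resolution: beta_i(k)=C(n,i), n=10
C(10,1)=10, C(10,2)=45, C(10,3)=120, C(10,4)=210
Sum=385


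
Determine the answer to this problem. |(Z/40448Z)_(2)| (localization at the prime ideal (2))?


2-primary part: 40448=2^9*79
Size=2^9=512


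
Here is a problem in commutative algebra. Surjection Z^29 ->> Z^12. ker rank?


rank(ker) = 29-12 = 17


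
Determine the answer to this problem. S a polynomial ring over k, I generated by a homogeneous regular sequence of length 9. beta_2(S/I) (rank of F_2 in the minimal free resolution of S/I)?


Regular sequence => Koszul complex is the minimal free resolution.
Syz_1 minimally generated by Koszul relations f_i*e_j - f_j*e_i (i<j): mu(Syz_1) = beta_2 = C(m,2) = m(m-1)/2
m=9
9*8/2 = 36


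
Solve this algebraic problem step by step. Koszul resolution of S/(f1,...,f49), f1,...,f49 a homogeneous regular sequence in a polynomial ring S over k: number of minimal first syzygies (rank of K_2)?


Regular sequence => Koszul complex is the minimal free resolution.
Syz_1 minimally generated by Koszul relations f_i*e_j - f_j*e_i (i<j): mu(Syz_1) = beta_2 = C(m,2) = m(m-1)/2
m=49
49*48/2 = 1176


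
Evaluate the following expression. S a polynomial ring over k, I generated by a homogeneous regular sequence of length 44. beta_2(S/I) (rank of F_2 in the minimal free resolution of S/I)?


Regular sequence => Koszul complex is the minimal free resolution.
Syz_1 minimally generated by Koszul relations f_i*e_j - f_j*e_i (i<j): mu(Syz_1) = beta_2 = C(m,2) = m(m-1)/2
m=44
44*43/2 = 946


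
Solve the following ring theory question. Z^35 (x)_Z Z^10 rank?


rank(M(x)N) = rank(M)*rank(N)
35*10 = 350


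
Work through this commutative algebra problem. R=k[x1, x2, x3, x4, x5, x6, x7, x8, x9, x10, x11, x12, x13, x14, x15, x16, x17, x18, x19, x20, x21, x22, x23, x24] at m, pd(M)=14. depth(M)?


pd+depth=depth(R)=24
depth=24-14=10


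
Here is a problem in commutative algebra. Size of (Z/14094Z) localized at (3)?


3-primary part: 14094=3^5*58
Size=3^5=243


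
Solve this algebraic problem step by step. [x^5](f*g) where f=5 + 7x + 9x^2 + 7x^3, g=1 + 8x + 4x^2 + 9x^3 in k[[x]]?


[x^5] = sum a_i*b_j, i+j=5
  9*9=81
  7*4=28
Sum=109


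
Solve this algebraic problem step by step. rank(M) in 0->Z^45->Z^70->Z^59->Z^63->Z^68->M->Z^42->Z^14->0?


Alt sum=0:
(-1)^0*45 + (-1)^1*70 + (-1)^2*59 + (-1)^3*63 + (-1)^4*68 + (-1)^5*? + (-1)^6*42 + (-1)^7*14=0
rank(M)=67


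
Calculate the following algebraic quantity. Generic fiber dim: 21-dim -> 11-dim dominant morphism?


dim(fiber)=dim(X)-dim(Y)=21-11=10


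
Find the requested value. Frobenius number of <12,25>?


gcd(12,25)=1 => F=ab-a-b=12*25-12-25=300-37=263


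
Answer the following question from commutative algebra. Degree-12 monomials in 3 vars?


C(d+n-1,n-1)=C(14,2)=91


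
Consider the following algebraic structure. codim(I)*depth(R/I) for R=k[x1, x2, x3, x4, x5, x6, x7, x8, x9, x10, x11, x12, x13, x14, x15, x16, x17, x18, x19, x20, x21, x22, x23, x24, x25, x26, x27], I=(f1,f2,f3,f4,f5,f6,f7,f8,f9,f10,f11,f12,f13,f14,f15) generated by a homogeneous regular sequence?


codim=15, depth=dim(R/I)=27-15=12
Product=15*12=180


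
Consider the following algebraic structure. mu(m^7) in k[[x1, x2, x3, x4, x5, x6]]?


C(n+d-1,d)=C(12,7)=792


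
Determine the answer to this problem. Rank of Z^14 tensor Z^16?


rank(M(x)N) = rank(M)*rank(N)
14*16 = 224


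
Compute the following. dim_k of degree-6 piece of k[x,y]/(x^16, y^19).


k[x,y], I = (x^16, y^19), d = 6
Need i < 16 and d-i < 19.
Range: 0 <= i <= 6.
H(6) = 7


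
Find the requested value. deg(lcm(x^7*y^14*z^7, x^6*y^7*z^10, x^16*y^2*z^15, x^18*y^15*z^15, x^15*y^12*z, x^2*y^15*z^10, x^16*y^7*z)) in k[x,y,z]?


lcm = componentwise max:
x: max(7,6,16,18,15,2,16)=18
y: max(14,7,2,15,12,15,7)=15
z: max(7,10,15,15,1,10,1)=15
Total=18+15+15=48


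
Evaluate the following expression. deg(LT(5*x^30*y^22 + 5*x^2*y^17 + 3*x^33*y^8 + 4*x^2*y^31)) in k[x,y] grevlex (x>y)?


LT: 5*x^30*y^22
deg_x=30, deg_y=22
Total=30+22=52


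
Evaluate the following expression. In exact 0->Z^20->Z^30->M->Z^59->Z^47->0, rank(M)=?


Alt sum=0:
(-1)^0*20 + (-1)^1*30 + (-1)^2*? + (-1)^3*59 + (-1)^4*47=0
rank(M)=22


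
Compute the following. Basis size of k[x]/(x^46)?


Basis: 1,x,...,x^45
dim=46


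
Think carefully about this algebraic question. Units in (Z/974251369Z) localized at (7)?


Local ring = Z/5764801Z.
phi(5764801) = 7^7*(7-1) = 4941258


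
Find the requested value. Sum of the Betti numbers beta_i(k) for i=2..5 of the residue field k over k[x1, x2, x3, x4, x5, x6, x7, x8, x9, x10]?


Koszul resolution: beta_i(k)=C(n,i), n=10
C(10,2)=45, C(10,3)=120, C(10,4)=210, C(10,5)=252
Sum=627


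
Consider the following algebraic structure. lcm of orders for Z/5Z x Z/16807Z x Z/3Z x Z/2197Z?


Exponent = lcm of the cyclic orders; pairwise coprime => product.
5^1*7^5*3^1*13^3=5*16807*3*2197=553874685


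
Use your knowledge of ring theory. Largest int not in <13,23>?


gcd(13,23)=1 => F=ab-a-b=13*23-13-23=299-36=263


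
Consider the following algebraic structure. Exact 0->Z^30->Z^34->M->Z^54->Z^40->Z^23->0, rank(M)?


Alt sum=0:
(-1)^0*30 + (-1)^1*34 + (-1)^2*? + (-1)^3*54 + (-1)^4*40 + (-1)^5*23=0
rank(M)=41


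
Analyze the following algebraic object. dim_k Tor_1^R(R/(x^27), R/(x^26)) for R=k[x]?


Tor_1(R/I,R/J)=(I cap J)/IJ=(x^27)/(x^53)
dim=53-27=min(27,26)=26


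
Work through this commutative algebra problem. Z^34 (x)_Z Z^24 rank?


rank(M(x)N) = rank(M)*rank(N)
34*24 = 816


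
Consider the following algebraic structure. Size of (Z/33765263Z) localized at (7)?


7-primary part: 33765263=7^7*41
Size=7^7=823543


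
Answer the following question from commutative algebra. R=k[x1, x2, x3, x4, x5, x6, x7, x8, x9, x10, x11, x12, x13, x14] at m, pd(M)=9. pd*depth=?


pd+depth=14
depth=14-9=5
pd*depth=9*5=45


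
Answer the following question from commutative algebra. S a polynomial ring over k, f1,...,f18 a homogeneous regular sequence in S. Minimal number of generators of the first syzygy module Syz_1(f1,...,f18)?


Regular sequence => Koszul complex is the minimal free resolution.
Syz_1 minimally generated by Koszul relations f_i*e_j - f_j*e_i (i<j): mu(Syz_1) = beta_2 = C(m,2) = m(m-1)/2
m=18
18*17/2 = 153


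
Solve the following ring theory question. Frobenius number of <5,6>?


gcd(5,6)=1 => F=ab-a-b=5*6-5-6=30-11=19


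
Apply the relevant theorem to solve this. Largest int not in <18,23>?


gcd(18,23)=1 => F=ab-a-b=18*23-18-23=414-41=373


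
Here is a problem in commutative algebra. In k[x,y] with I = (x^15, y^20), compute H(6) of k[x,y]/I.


k[x,y], I = (x^15, y^20), d = 6
Need i < 15 and d-i < 20.
Range: 0 <= i <= 6.
H(6) = 7


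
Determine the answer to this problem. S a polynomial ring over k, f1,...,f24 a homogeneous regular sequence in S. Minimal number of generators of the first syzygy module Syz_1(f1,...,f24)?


Regular sequence => Koszul complex is the minimal free resolution.
Syz_1 minimally generated by Koszul relations f_i*e_j - f_j*e_i (i<j): mu(Syz_1) = beta_2 = C(m,2) = m(m-1)/2
m=24
24*23/2 = 276
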